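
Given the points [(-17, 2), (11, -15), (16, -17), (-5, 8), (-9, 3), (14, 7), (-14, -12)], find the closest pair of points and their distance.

Computing all pairwise distances among 7 points:

d((-17, 2), (11, -15)) = 32.7567
d((-17, 2), (16, -17)) = 38.0789
d((-17, 2), (-5, 8)) = 13.4164
d((-17, 2), (-9, 3)) = 8.0623
d((-17, 2), (14, 7)) = 31.4006
d((-17, 2), (-14, -12)) = 14.3178
d((11, -15), (16, -17)) = 5.3852 <-- minimum
d((11, -15), (-5, 8)) = 28.0179
d((11, -15), (-9, 3)) = 26.9072
d((11, -15), (14, 7)) = 22.2036
d((11, -15), (-14, -12)) = 25.1794
d((16, -17), (-5, 8)) = 32.6497
d((16, -17), (-9, 3)) = 32.0156
d((16, -17), (14, 7)) = 24.0832
d((16, -17), (-14, -12)) = 30.4138
d((-5, 8), (-9, 3)) = 6.4031
d((-5, 8), (14, 7)) = 19.0263
d((-5, 8), (-14, -12)) = 21.9317
d((-9, 3), (14, 7)) = 23.3452
d((-9, 3), (-14, -12)) = 15.8114
d((14, 7), (-14, -12)) = 33.8378

Closest pair: (11, -15) and (16, -17) with distance 5.3852

The closest pair is (11, -15) and (16, -17) with Euclidean distance 5.3852. For 7 points, brute-force pairwise comparison is shown above. For large n, the divide-and-conquer algorithm (sort by x, recurse on halves, check the dividing strip) achieves O(n log n).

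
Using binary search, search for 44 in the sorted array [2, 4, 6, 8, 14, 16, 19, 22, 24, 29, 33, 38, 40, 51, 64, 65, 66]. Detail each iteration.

Binary search for 44 in [2, 4, 6, 8, 14, 16, 19, 22, 24, 29, 33, 38, 40, 51, 64, 65, 66]:

lo=0, hi=16, mid=8, arr[mid]=24 -> 24 < 44, search right half
lo=9, hi=16, mid=12, arr[mid]=40 -> 40 < 44, search right half
lo=13, hi=16, mid=14, arr[mid]=64 -> 64 > 44, search left half
lo=13, hi=13, mid=13, arr[mid]=51 -> 51 > 44, search left half
lo=13 > hi=12, target 44 not found

Binary search determines that 44 is not in the array after 4 comparisons. The search space was exhausted without finding the target.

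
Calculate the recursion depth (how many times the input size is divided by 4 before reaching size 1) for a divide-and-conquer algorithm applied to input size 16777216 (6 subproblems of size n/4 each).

For divide and conquer with division factor 4:

Problem sizes at each level:
Level 0: 16777216
Level 1: 4194304
Level 2: 1048576
Level 3: 262144
Level 4: 65536
Level 5: 16384
Level 6: 4096
Level 7: 1024
Level 8: 256
Level 9: 64
Level 10: 16
Level 11: 4
Level 12: 1

The root is level 0 and the size-1 base case is level 12 (the tree spans levels 0 through 12, i.e. 13 levels counting the root), so the depth is the number of divisions: log_4(16777216) = 12

The recursion tree depth is log_4(16777216) = 12. At each level, the problem size is divided by 4, so it takes 12 divisions to reduce to a base case of size 1. The algorithm makes 6 recursive calls at each level.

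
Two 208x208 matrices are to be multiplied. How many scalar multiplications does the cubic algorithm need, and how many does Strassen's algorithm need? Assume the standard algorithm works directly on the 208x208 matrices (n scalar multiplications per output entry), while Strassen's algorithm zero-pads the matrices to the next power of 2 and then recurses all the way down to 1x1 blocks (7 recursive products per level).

Matrix multiplication for 208x208 matrices:

Strassen's algorithm requires power-of-2 dimensions. Pad 208x208 to 256x256 (next power of 2).

Standard algorithm: 208^3 = 8998912 multiplications
Strassen's algorithm: 7^(log2(256)) = 7^8 = 5764801 multiplications
Savings: 8998912 - 5764801 = 3234111 multiplications

Standard: 8998912 multiplications (208^3). Strassen: 5764801 multiplications (7^8, after padding to 256x256). Strassen reduces 8 recursive multiplications to 7 at each level.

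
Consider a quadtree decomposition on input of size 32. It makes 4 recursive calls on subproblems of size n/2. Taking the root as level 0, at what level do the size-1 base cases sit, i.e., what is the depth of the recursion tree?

For divide and conquer with division factor 2:

Problem sizes at each level:
Level 0: 32
Level 1: 16
Level 2: 8
Level 3: 4
Level 4: 2
Level 5: 1

The root is level 0 and the size-1 base case is level 5 (the tree spans levels 0 through 5, i.e. 6 levels counting the root), so the depth is the number of divisions: log_2(32) = 5

The recursion tree depth is log_2(32) = 5. At each level, the problem size is divided by 2, so it takes 5 divisions to reduce to a base case of size 1. The algorithm makes 4 recursive calls at each level.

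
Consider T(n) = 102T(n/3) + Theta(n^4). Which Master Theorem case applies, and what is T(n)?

Master Theorem for T(n) = 102T(n/3) + O(n^4):

a = 102, b = 3, c = 4
log_b(a) = log_3(102) = 4.2098

Case 1: c = 4 < log_3(102) = 4.2098
T(n) = O(n^(log_3 102))

For T(n) = 102T(n/3) + O(n^4): log_3(102) = 4.2098. This is Case 1 of the Master Theorem (c < log_b(a), work dominated by leaves), giving O(n^(log_3 102)).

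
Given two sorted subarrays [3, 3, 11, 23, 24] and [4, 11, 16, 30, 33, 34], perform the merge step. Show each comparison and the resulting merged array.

Merging process:

Compare 3 vs 4: take 3 from left. Merged: [3]
Compare 3 vs 4: take 3 from left. Merged: [3, 3]
Compare 11 vs 4: take 4 from right. Merged: [3, 3, 4]
Compare 11 vs 11: take 11 from left. Merged: [3, 3, 4, 11]
Compare 23 vs 11: take 11 from right. Merged: [3, 3, 4, 11, 11]
Compare 23 vs 16: take 16 from right. Merged: [3, 3, 4, 11, 11, 16]
Compare 23 vs 30: take 23 from left. Merged: [3, 3, 4, 11, 11, 16, 23]
Compare 24 vs 30: take 24 from left. Merged: [3, 3, 4, 11, 11, 16, 23, 24]
Append remaining from right: [30, 33, 34]. Merged: [3, 3, 4, 11, 11, 16, 23, 24, 30, 33, 34]

Final merged array: [3, 3, 4, 11, 11, 16, 23, 24, 30, 33, 34]
Total comparisons: 8

The merged array is [3, 3, 4, 11, 11, 16, 23, 24, 30, 33, 34], requiring 8 comparisons. The merge step runs in O(n) time where n is the total number of elements.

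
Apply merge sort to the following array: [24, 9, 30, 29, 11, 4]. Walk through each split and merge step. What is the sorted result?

Merge sort trace:

Split: [24, 9, 30, 29, 11, 4] -> [24, 9, 30] and [29, 11, 4]
  Split: [24, 9, 30] -> [24] and [9, 30]
    Split: [9, 30] -> [9] and [30]
    Merge: [9] + [30] -> [9, 30]
  Merge: [24] + [9, 30] -> [9, 24, 30]
  Split: [29, 11, 4] -> [29] and [11, 4]
    Split: [11, 4] -> [11] and [4]
    Merge: [11] + [4] -> [4, 11]
  Merge: [29] + [4, 11] -> [4, 11, 29]
Merge: [9, 24, 30] + [4, 11, 29] -> [4, 9, 11, 24, 29, 30]

Final sorted array: [4, 9, 11, 24, 29, 30]

The merge sort proceeds by recursively splitting the array and merging sorted halves.
After all merges, the sorted array is [4, 9, 11, 24, 29, 30].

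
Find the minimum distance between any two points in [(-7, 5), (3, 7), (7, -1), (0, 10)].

Computing all pairwise distances among 4 points:

d((-7, 5), (3, 7)) = 10.198
d((-7, 5), (7, -1)) = 15.2315
d((-7, 5), (0, 10)) = 8.6023
d((3, 7), (7, -1)) = 8.9443
d((3, 7), (0, 10)) = 4.2426 <-- minimum
d((7, -1), (0, 10)) = 13.0384

Closest pair: (3, 7) and (0, 10) with distance 4.2426

The closest pair is (3, 7) and (0, 10) with Euclidean distance 4.2426. For 4 points, brute-force pairwise comparison is shown above. For large n, the divide-and-conquer algorithm (sort by x, recurse on halves, check the dividing strip) achieves O(n log n).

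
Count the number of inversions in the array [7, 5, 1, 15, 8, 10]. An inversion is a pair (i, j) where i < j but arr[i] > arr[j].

Finding inversions in [7, 5, 1, 15, 8, 10]:

(0, 1): arr[0]=7 > arr[1]=5
(0, 2): arr[0]=7 > arr[2]=1
(1, 2): arr[1]=5 > arr[2]=1
(3, 4): arr[3]=15 > arr[4]=8
(3, 5): arr[3]=15 > arr[5]=10

Total inversions: 5

The array has 5 inversion(s): (0,1), (0,2), (1,2), (3,4), (3,5). Each pair (i,j) satisfies i < j and arr[i] > arr[j].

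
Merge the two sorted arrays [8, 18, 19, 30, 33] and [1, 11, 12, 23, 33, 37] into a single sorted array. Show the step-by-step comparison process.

Merging process:

Compare 8 vs 1: take 1 from right. Merged: [1]
Compare 8 vs 11: take 8 from left. Merged: [1, 8]
Compare 18 vs 11: take 11 from right. Merged: [1, 8, 11]
Compare 18 vs 12: take 12 from right. Merged: [1, 8, 11, 12]
Compare 18 vs 23: take 18 from left. Merged: [1, 8, 11, 12, 18]
Compare 19 vs 23: take 19 from left. Merged: [1, 8, 11, 12, 18, 19]
Compare 30 vs 23: take 23 from right. Merged: [1, 8, 11, 12, 18, 19, 23]
Compare 30 vs 33: take 30 from left. Merged: [1, 8, 11, 12, 18, 19, 23, 30]
Compare 33 vs 33: take 33 from left. Merged: [1, 8, 11, 12, 18, 19, 23, 30, 33]
Append remaining from right: [33, 37]. Merged: [1, 8, 11, 12, 18, 19, 23, 30, 33, 33, 37]

Final merged array: [1, 8, 11, 12, 18, 19, 23, 30, 33, 33, 37]
Total comparisons: 9

The merged array is [1, 8, 11, 12, 18, 19, 23, 30, 33, 33, 37], requiring 9 comparisons. The merge step runs in O(n) time where n is the total number of elements.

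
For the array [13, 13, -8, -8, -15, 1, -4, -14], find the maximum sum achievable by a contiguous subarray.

Using Kadane's algorithm on [13, 13, -8, -8, -15, 1, -4, -14]:

Scanning through the array:
Position 1 (value 13): max_ending_here = 26, max_so_far = 26
Position 2 (value -8): max_ending_here = 18, max_so_far = 26
Position 3 (value -8): max_ending_here = 10, max_so_far = 26
Position 4 (value -15): max_ending_here = -5, max_so_far = 26
Position 5 (value 1): max_ending_here = 1, max_so_far = 26
Position 6 (value -4): max_ending_here = -3, max_so_far = 26
Position 7 (value -14): max_ending_here = -14, max_so_far = 26

Maximum subarray: [13, 13]
Maximum sum: 26

The maximum subarray is [13, 13] with sum 26. This subarray runs from index 0 to index 1.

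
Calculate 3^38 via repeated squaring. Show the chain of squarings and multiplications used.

Computing 3^38 by squaring (build up from 3^1; each line after the first costs one multiplication):

3^1 = 3
3^2 = (3^1)^2 = 3^2 = 9
3^4 = (3^2)^2 = 9^2 = 81
3^8 = (3^4)^2 = 81^2 = 6561
3^9 = 3 * 3^8 = 3 * 6561 = 19683
3^18 = (3^9)^2 = 19683^2 = 387420489
3^19 = 3 * 3^18 = 3 * 387420489 = 1162261467
3^38 = (3^19)^2 = 1162261467^2 = 1350851717672992089

Result: 1350851717672992089
Multiplications needed: 7 (7 lines after 3^1)

3^38 = 1350851717672992089. Using exponentiation by squaring, this requires 7 multiplications. The key idea: if the exponent is even, square the half-power; if odd, multiply by the base once.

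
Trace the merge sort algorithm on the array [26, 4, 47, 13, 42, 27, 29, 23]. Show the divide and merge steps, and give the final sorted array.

Merge sort trace:

Split: [26, 4, 47, 13, 42, 27, 29, 23] -> [26, 4, 47, 13] and [42, 27, 29, 23]
  Split: [26, 4, 47, 13] -> [26, 4] and [47, 13]
    Split: [26, 4] -> [26] and [4]
    Merge: [26] + [4] -> [4, 26]
    Split: [47, 13] -> [47] and [13]
    Merge: [47] + [13] -> [13, 47]
  Merge: [4, 26] + [13, 47] -> [4, 13, 26, 47]
  Split: [42, 27, 29, 23] -> [42, 27] and [29, 23]
    Split: [42, 27] -> [42] and [27]
    Merge: [42] + [27] -> [27, 42]
    Split: [29, 23] -> [29] and [23]
    Merge: [29] + [23] -> [23, 29]
  Merge: [27, 42] + [23, 29] -> [23, 27, 29, 42]
Merge: [4, 13, 26, 47] + [23, 27, 29, 42] -> [4, 13, 23, 26, 27, 29, 42, 47]

Final sorted array: [4, 13, 23, 26, 27, 29, 42, 47]

The merge sort proceeds by recursively splitting the array and merging sorted halves.
After all merges, the sorted array is [4, 13, 23, 26, 27, 29, 42, 47].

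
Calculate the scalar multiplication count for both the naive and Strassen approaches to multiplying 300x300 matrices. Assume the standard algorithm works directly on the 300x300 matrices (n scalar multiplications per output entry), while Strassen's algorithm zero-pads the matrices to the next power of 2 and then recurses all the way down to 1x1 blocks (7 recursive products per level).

Matrix multiplication for 300x300 matrices:

Strassen's algorithm requires power-of-2 dimensions. Pad 300x300 to 512x512 (next power of 2).

Standard algorithm: 300^3 = 27000000 multiplications
Strassen's algorithm: 7^(log2(512)) = 7^9 = 40353607 multiplications
Difference: 27000000 - 40353607 = -13353607 (Strassen uses MORE here due to padding overhead — for small or just-over-power-of-2 n, padding can outweigh the per-level savings)

Standard: 27000000 multiplications (300^3). Strassen: 40353607 multiplications (7^9, after padding to 512x512). Strassen reduces 8 recursive multiplications to 7 at each level.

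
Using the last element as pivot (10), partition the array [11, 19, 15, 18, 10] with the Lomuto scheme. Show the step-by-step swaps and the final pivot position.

Lomuto partition with pivot = 10:

Initial array: [11, 19, 15, 18, 10]

arr[0]=11 > 10: no swap
arr[1]=19 > 10: no swap
arr[2]=15 > 10: no swap
arr[3]=18 > 10: no swap

Place pivot at position 0: [10, 19, 15, 18, 11]
Pivot position: 0

After partitioning with pivot 10, the array becomes [10, 19, 15, 18, 11]. The pivot is placed at index 0. All elements to the left of the pivot are <= 10, and all elements to the right are > 10.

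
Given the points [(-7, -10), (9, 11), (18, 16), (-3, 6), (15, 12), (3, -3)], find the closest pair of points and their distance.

Computing all pairwise distances among 6 points:

d((-7, -10), (9, 11)) = 26.4008
d((-7, -10), (18, 16)) = 36.0694
d((-7, -10), (-3, 6)) = 16.4924
d((-7, -10), (15, 12)) = 31.1127
d((-7, -10), (3, -3)) = 12.2066
d((9, 11), (18, 16)) = 10.2956
d((9, 11), (-3, 6)) = 13.0
d((9, 11), (15, 12)) = 6.0828
d((9, 11), (3, -3)) = 15.2315
d((18, 16), (-3, 6)) = 23.2594
d((18, 16), (15, 12)) = 5.0 <-- minimum
d((18, 16), (3, -3)) = 24.2074
d((-3, 6), (15, 12)) = 18.9737
d((-3, 6), (3, -3)) = 10.8167
d((15, 12), (3, -3)) = 19.2094

Closest pair: (18, 16) and (15, 12) with distance 5.0

The closest pair is (18, 16) and (15, 12) with Euclidean distance 5.0. For 6 points, brute-force pairwise comparison is shown above. For large n, the divide-and-conquer algorithm (sort by x, recurse on halves, check the dividing strip) achieves O(n log n).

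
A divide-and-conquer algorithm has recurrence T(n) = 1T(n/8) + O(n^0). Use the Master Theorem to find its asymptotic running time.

Master Theorem for T(n) = 1T(n/8) + O(n^0):

a = 1, b = 8, c = 0
log_b(a) = log_8(1) = 0.0000

Case 2: c = 0 = log_8(1) = 0.0000
T(n) = O(n^0 log n) = O(log n)

For T(n) = 1T(n/8) + O(n^0): log_8(1) = 0.0000. This is Case 2 of the Master Theorem (c = log_b(a), equal work at all levels), giving O(log n).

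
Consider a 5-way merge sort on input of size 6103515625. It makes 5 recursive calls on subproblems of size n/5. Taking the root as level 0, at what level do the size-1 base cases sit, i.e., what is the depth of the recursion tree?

For divide and conquer with division factor 5:

Problem sizes at each level:
Level 0: 6103515625
Level 1: 1220703125
Level 2: 244140625
Level 3: 48828125
Level 4: 9765625
Level 5: 1953125
Level 6: 390625
Level 7: 78125
Level 8: 15625
Level 9: 3125
Level 10: 625
Level 11: 125
Level 12: 25
Level 13: 5
Level 14: 1

The root is level 0 and the size-1 base case is level 14 (the tree spans levels 0 through 14, i.e. 15 levels counting the root), so the depth is the number of divisions: log_5(6103515625) = 14

The recursion tree depth is log_5(6103515625) = 14. At each level, the problem size is divided by 5, so it takes 14 divisions to reduce to a base case of size 1. The algorithm makes 5 recursive calls at each level.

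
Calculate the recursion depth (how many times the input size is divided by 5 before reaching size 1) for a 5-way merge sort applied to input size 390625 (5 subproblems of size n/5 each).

For divide and conquer with division factor 5:

Problem sizes at each level:
Level 0: 390625
Level 1: 78125
Level 2: 15625
Level 3: 3125
Level 4: 625
Level 5: 125
Level 6: 25
Level 7: 5
Level 8: 1

The root is level 0 and the size-1 base case is level 8 (the tree spans levels 0 through 8, i.e. 9 levels counting the root), so the depth is the number of divisions: log_5(390625) = 8

The recursion tree depth is log_5(390625) = 8. At each level, the problem size is divided by 5, so it takes 8 divisions to reduce to a base case of size 1. The algorithm makes 5 recursive calls at each level.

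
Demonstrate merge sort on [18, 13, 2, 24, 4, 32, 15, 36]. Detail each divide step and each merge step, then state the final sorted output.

Merge sort trace:

Split: [18, 13, 2, 24, 4, 32, 15, 36] -> [18, 13, 2, 24] and [4, 32, 15, 36]
  Split: [18, 13, 2, 24] -> [18, 13] and [2, 24]
    Split: [18, 13] -> [18] and [13]
    Merge: [18] + [13] -> [13, 18]
    Split: [2, 24] -> [2] and [24]
    Merge: [2] + [24] -> [2, 24]
  Merge: [13, 18] + [2, 24] -> [2, 13, 18, 24]
  Split: [4, 32, 15, 36] -> [4, 32] and [15, 36]
    Split: [4, 32] -> [4] and [32]
    Merge: [4] + [32] -> [4, 32]
    Split: [15, 36] -> [15] and [36]
    Merge: [15] + [36] -> [15, 36]
  Merge: [4, 32] + [15, 36] -> [4, 15, 32, 36]
Merge: [2, 13, 18, 24] + [4, 15, 32, 36] -> [2, 4, 13, 15, 18, 24, 32, 36]

Final sorted array: [2, 4, 13, 15, 18, 24, 32, 36]

The merge sort proceeds by recursively splitting the array and merging sorted halves.
After all merges, the sorted array is [2, 4, 13, 15, 18, 24, 32, 36].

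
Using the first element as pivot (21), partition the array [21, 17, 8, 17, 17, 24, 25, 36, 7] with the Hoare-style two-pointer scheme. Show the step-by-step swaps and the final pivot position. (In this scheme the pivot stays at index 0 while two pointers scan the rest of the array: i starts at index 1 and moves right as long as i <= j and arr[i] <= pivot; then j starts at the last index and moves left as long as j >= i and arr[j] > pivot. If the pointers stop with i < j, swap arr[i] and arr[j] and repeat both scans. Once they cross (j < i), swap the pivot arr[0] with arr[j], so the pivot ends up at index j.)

Hoare-style two-pointer partition with pivot = 21:

Initial array: [21, 17, 8, 17, 17, 24, 25, 36, 7]

Pointers start at i = 1, j = 8.
i stops at index 5 (arr[5]=24 > 21), j stops at index 8 (arr[8]=7 <= 21): swap arr[5] and arr[8], array becomes [21, 17, 8, 17, 17, 7, 25, 36, 24]
i ends at 6, j ends at 5: the pointers have crossed (j < i), so scanning stops.

Swap pivot arr[0] with arr[5] to place pivot at position 5: [7, 17, 8, 17, 17, 21, 25, 36, 24]
Pivot position: 5

After partitioning with pivot 21, the array becomes [7, 17, 8, 17, 17, 21, 25, 36, 24]. The pivot is placed at index 5. All elements to the left of the pivot are <= 21, and all elements to the right are > 21.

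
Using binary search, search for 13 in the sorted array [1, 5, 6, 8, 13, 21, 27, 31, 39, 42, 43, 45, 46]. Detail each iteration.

Binary search for 13 in [1, 5, 6, 8, 13, 21, 27, 31, 39, 42, 43, 45, 46]:

lo=0, hi=12, mid=6, arr[mid]=27 -> 27 > 13, search left half
lo=0, hi=5, mid=2, arr[mid]=6 -> 6 < 13, search right half
lo=3, hi=5, mid=4, arr[mid]=13 -> Found target at index 4!

Binary search finds 13 at index 4 after 3 comparisons. The search repeatedly halves the search space by comparing with the middle element.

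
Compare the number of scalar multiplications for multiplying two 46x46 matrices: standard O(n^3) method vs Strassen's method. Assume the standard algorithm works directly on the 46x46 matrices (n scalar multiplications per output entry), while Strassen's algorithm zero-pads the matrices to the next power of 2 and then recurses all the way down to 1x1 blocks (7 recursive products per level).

Matrix multiplication for 46x46 matrices:

Strassen's algorithm requires power-of-2 dimensions. Pad 46x46 to 64x64 (next power of 2).

Standard algorithm: 46^3 = 97336 multiplications
Strassen's algorithm: 7^(log2(64)) = 7^6 = 117649 multiplications
Difference: 97336 - 117649 = -20313 (Strassen uses MORE here due to padding overhead — for small or just-over-power-of-2 n, padding can outweigh the per-level savings)

Standard: 97336 multiplications (46^3). Strassen: 117649 multiplications (7^6, after padding to 64x64). Strassen reduces 8 recursive multiplications to 7 at each level.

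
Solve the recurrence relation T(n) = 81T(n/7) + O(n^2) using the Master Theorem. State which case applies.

Master Theorem for T(n) = 81T(n/7) + O(n^2):

a = 81, b = 7, c = 2
log_b(a) = log_7(81) = 2.2583

Case 1: c = 2 < log_7(81) = 2.2583
T(n) = O(n^(log_7 81))

For T(n) = 81T(n/7) + O(n^2): log_7(81) = 2.2583. This is Case 1 of the Master Theorem (c < log_b(a), work dominated by leaves), giving O(n^(log_7 81)).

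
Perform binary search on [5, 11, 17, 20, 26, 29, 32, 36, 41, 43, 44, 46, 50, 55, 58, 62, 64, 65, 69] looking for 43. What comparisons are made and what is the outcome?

Binary search for 43 in [5, 11, 17, 20, 26, 29, 32, 36, 41, 43, 44, 46, 50, 55, 58, 62, 64, 65, 69]:

lo=0, hi=18, mid=9, arr[mid]=43 -> Found target at index 9!

Binary search finds 43 at index 9 after 1 comparisons. The search repeatedly halves the search space by comparing with the middle element.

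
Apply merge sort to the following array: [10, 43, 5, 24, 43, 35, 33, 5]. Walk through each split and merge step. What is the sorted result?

Merge sort trace:

Split: [10, 43, 5, 24, 43, 35, 33, 5] -> [10, 43, 5, 24] and [43, 35, 33, 5]
  Split: [10, 43, 5, 24] -> [10, 43] and [5, 24]
    Split: [10, 43] -> [10] and [43]
    Merge: [10] + [43] -> [10, 43]
    Split: [5, 24] -> [5] and [24]
    Merge: [5] + [24] -> [5, 24]
  Merge: [10, 43] + [5, 24] -> [5, 10, 24, 43]
  Split: [43, 35, 33, 5] -> [43, 35] and [33, 5]
    Split: [43, 35] -> [43] and [35]
    Merge: [43] + [35] -> [35, 43]
    Split: [33, 5] -> [33] and [5]
    Merge: [33] + [5] -> [5, 33]
  Merge: [35, 43] + [5, 33] -> [5, 33, 35, 43]
Merge: [5, 10, 24, 43] + [5, 33, 35, 43] -> [5, 5, 10, 24, 33, 35, 43, 43]

Final sorted array: [5, 5, 10, 24, 33, 35, 43, 43]

The merge sort proceeds by recursively splitting the array and merging sorted halves.
After all merges, the sorted array is [5, 5, 10, 24, 33, 35, 43, 43].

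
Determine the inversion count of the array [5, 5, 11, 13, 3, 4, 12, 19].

Finding inversions in [5, 5, 11, 13, 3, 4, 12, 19]:

(0, 4): arr[0]=5 > arr[4]=3
(0, 5): arr[0]=5 > arr[5]=4
(1, 4): arr[1]=5 > arr[4]=3
(1, 5): arr[1]=5 > arr[5]=4
(2, 4): arr[2]=11 > arr[4]=3
(2, 5): arr[2]=11 > arr[5]=4
(3, 4): arr[3]=13 > arr[4]=3
(3, 5): arr[3]=13 > arr[5]=4
(3, 6): arr[3]=13 > arr[6]=12

Total inversions: 9

The array has 9 inversion(s): (0,4), (0,5), (1,4), (1,5), (2,4), (2,5), (3,4), (3,5), (3,6). Each pair (i,j) satisfies i < j and arr[i] > arr[j].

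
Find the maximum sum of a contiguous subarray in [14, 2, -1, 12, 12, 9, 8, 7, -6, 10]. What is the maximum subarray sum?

Using Kadane's algorithm on [14, 2, -1, 12, 12, 9, 8, 7, -6, 10]:

Scanning through the array:
Position 1 (value 2): max_ending_here = 16, max_so_far = 16
Position 2 (value -1): max_ending_here = 15, max_so_far = 16
Position 3 (value 12): max_ending_here = 27, max_so_far = 27
Position 4 (value 12): max_ending_here = 39, max_so_far = 39
Position 5 (value 9): max_ending_here = 48, max_so_far = 48
Position 6 (value 8): max_ending_here = 56, max_so_far = 56
Position 7 (value 7): max_ending_here = 63, max_so_far = 63
Position 8 (value -6): max_ending_here = 57, max_so_far = 63
Position 9 (value 10): max_ending_here = 67, max_so_far = 67

Maximum subarray: [14, 2, -1, 12, 12, 9, 8, 7, -6, 10]
Maximum sum: 67

The maximum subarray is [14, 2, -1, 12, 12, 9, 8, 7, -6, 10] with sum 67. This subarray runs from index 0 to index 9.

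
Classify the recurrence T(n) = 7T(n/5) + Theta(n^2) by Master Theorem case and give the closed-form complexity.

Master Theorem for T(n) = 7T(n/5) + O(n^2):

a = 7, b = 5, c = 2
log_b(a) = log_5(7) = 1.2091

Case 3: c = 2 > log_5(7) = 1.2091
T(n) = O(n^2) = O(n^2)

For T(n) = 7T(n/5) + O(n^2): log_5(7) = 1.2091. This is Case 3 of the Master Theorem (c > log_b(a), work dominated by root), giving O(n^2).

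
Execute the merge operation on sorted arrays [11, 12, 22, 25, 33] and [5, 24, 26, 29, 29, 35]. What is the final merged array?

Merging process:

Compare 11 vs 5: take 5 from right. Merged: [5]
Compare 11 vs 24: take 11 from left. Merged: [5, 11]
Compare 12 vs 24: take 12 from left. Merged: [5, 11, 12]
Compare 22 vs 24: take 22 from left. Merged: [5, 11, 12, 22]
Compare 25 vs 24: take 24 from right. Merged: [5, 11, 12, 22, 24]
Compare 25 vs 26: take 25 from left. Merged: [5, 11, 12, 22, 24, 25]
Compare 33 vs 26: take 26 from right. Merged: [5, 11, 12, 22, 24, 25, 26]
Compare 33 vs 29: take 29 from right. Merged: [5, 11, 12, 22, 24, 25, 26, 29]
Compare 33 vs 29: take 29 from right. Merged: [5, 11, 12, 22, 24, 25, 26, 29, 29]
Compare 33 vs 35: take 33 from left. Merged: [5, 11, 12, 22, 24, 25, 26, 29, 29, 33]
Append remaining from right: [35]. Merged: [5, 11, 12, 22, 24, 25, 26, 29, 29, 33, 35]

Final merged array: [5, 11, 12, 22, 24, 25, 26, 29, 29, 33, 35]
Total comparisons: 10

The merged array is [5, 11, 12, 22, 24, 25, 26, 29, 29, 33, 35], requiring 10 comparisons. The merge step runs in O(n) time where n is the total number of elements.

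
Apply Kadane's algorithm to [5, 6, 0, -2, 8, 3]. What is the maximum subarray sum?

Using Kadane's algorithm on [5, 6, 0, -2, 8, 3]:

Scanning through the array:
Position 1 (value 6): max_ending_here = 11, max_so_far = 11
Position 2 (value 0): max_ending_here = 11, max_so_far = 11
Position 3 (value -2): max_ending_here = 9, max_so_far = 11
Position 4 (value 8): max_ending_here = 17, max_so_far = 17
Position 5 (value 3): max_ending_here = 20, max_so_far = 20

Maximum subarray: [5, 6, 0, -2, 8, 3]
Maximum sum: 20

The maximum subarray is [5, 6, 0, -2, 8, 3] with sum 20. This subarray runs from index 0 to index 5.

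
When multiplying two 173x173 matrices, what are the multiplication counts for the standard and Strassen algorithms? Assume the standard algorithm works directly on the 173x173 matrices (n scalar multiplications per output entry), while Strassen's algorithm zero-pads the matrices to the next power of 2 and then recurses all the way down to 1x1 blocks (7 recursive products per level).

Matrix multiplication for 173x173 matrices:

Strassen's algorithm requires power-of-2 dimensions. Pad 173x173 to 256x256 (next power of 2).

Standard algorithm: 173^3 = 5177717 multiplications
Strassen's algorithm: 7^(log2(256)) = 7^8 = 5764801 multiplications
Difference: 5177717 - 5764801 = -587084 (Strassen uses MORE here due to padding overhead — for small or just-over-power-of-2 n, padding can outweigh the per-level savings)

Standard: 5177717 multiplications (173^3). Strassen: 5764801 multiplications (7^8, after padding to 256x256). Strassen reduces 8 recursive multiplications to 7 at each level.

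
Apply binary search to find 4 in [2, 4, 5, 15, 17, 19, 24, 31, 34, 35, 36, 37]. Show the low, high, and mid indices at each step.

Binary search for 4 in [2, 4, 5, 15, 17, 19, 24, 31, 34, 35, 36, 37]:

lo=0, hi=11, mid=5, arr[mid]=19 -> 19 > 4, search left half
lo=0, hi=4, mid=2, arr[mid]=5 -> 5 > 4, search left half
lo=0, hi=1, mid=0, arr[mid]=2 -> 2 < 4, search right half
lo=1, hi=1, mid=1, arr[mid]=4 -> Found target at index 1!

Binary search finds 4 at index 1 after 4 comparisons. The search repeatedly halves the search space by comparing with the middle element.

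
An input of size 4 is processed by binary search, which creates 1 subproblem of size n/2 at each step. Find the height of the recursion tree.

For divide and conquer with division factor 2:

Problem sizes at each level:
Level 0: 4
Level 1: 2
Level 2: 1

The root is level 0 and the size-1 base case is level 2 (the tree spans levels 0 through 2, i.e. 3 levels counting the root), so the depth is the number of divisions: log_2(4) = 2

The recursion tree depth is log_2(4) = 2. At each level, the problem size is divided by 2, so it takes 2 divisions to reduce to a base case of size 1. The algorithm makes 1 recursive call at each level.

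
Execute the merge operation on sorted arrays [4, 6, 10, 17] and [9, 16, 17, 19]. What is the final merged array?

Merging process:

Compare 4 vs 9: take 4 from left. Merged: [4]
Compare 6 vs 9: take 6 from left. Merged: [4, 6]
Compare 10 vs 9: take 9 from right. Merged: [4, 6, 9]
Compare 10 vs 16: take 10 from left. Merged: [4, 6, 9, 10]
Compare 17 vs 16: take 16 from right. Merged: [4, 6, 9, 10, 16]
Compare 17 vs 17: take 17 from left. Merged: [4, 6, 9, 10, 16, 17]
Append remaining from right: [17, 19]. Merged: [4, 6, 9, 10, 16, 17, 17, 19]

Final merged array: [4, 6, 9, 10, 16, 17, 17, 19]
Total comparisons: 6

The merged array is [4, 6, 9, 10, 16, 17, 17, 19], requiring 6 comparisons. The merge step runs in O(n) time where n is the total number of elements.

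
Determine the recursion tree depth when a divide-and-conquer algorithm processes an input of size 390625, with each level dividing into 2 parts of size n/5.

For divide and conquer with division factor 5:

Problem sizes at each level:
Level 0: 390625
Level 1: 78125
Level 2: 15625
Level 3: 3125
Level 4: 625
Level 5: 125
Level 6: 25
Level 7: 5
Level 8: 1

The root is level 0 and the size-1 base case is level 8 (the tree spans levels 0 through 8, i.e. 9 levels counting the root), so the depth is the number of divisions: log_5(390625) = 8

The recursion tree depth is log_5(390625) = 8. At each level, the problem size is divided by 5, so it takes 8 divisions to reduce to a base case of size 1. The algorithm makes 2 recursive calls at each level.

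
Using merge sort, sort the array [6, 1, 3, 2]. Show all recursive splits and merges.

Merge sort trace:

Split: [6, 1, 3, 2] -> [6, 1] and [3, 2]
  Split: [6, 1] -> [6] and [1]
  Merge: [6] + [1] -> [1, 6]
  Split: [3, 2] -> [3] and [2]
  Merge: [3] + [2] -> [2, 3]
Merge: [1, 6] + [2, 3] -> [1, 2, 3, 6]

Final sorted array: [1, 2, 3, 6]

The merge sort proceeds by recursively splitting the array and merging sorted halves.
After all merges, the sorted array is [1, 2, 3, 6].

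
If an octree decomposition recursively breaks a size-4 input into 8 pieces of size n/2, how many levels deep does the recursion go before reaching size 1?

For divide and conquer with division factor 2:

Problem sizes at each level:
Level 0: 4
Level 1: 2
Level 2: 1

The root is level 0 and the size-1 base case is level 2 (the tree spans levels 0 through 2, i.e. 3 levels counting the root), so the depth is the number of divisions: log_2(4) = 2

The recursion tree depth is log_2(4) = 2. At each level, the problem size is divided by 2, so it takes 2 divisions to reduce to a base case of size 1. The algorithm makes 8 recursive calls at each level.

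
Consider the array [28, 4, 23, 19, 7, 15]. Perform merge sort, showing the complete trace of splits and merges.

Merge sort trace:

Split: [28, 4, 23, 19, 7, 15] -> [28, 4, 23] and [19, 7, 15]
  Split: [28, 4, 23] -> [28] and [4, 23]
    Split: [4, 23] -> [4] and [23]
    Merge: [4] + [23] -> [4, 23]
  Merge: [28] + [4, 23] -> [4, 23, 28]
  Split: [19, 7, 15] -> [19] and [7, 15]
    Split: [7, 15] -> [7] and [15]
    Merge: [7] + [15] -> [7, 15]
  Merge: [19] + [7, 15] -> [7, 15, 19]
Merge: [4, 23, 28] + [7, 15, 19] -> [4, 7, 15, 19, 23, 28]

Final sorted array: [4, 7, 15, 19, 23, 28]

The merge sort proceeds by recursively splitting the array and merging sorted halves.
After all merges, the sorted array is [4, 7, 15, 19, 23, 28].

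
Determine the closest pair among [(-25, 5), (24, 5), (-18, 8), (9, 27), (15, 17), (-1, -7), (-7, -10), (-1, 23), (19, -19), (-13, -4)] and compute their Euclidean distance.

Computing all pairwise distances among 10 points:

d((-25, 5), (24, 5)) = 49.0
d((-25, 5), (-18, 8)) = 7.6158
d((-25, 5), (9, 27)) = 40.4969
d((-25, 5), (15, 17)) = 41.7612
d((-25, 5), (-1, -7)) = 26.8328
d((-25, 5), (-7, -10)) = 23.4307
d((-25, 5), (-1, 23)) = 30.0
d((-25, 5), (19, -19)) = 50.1199
d((-25, 5), (-13, -4)) = 15.0
d((24, 5), (-18, 8)) = 42.107
d((24, 5), (9, 27)) = 26.6271
d((24, 5), (15, 17)) = 15.0
d((24, 5), (-1, -7)) = 27.7308
d((24, 5), (-7, -10)) = 34.4384
d((24, 5), (-1, 23)) = 30.8058
d((24, 5), (19, -19)) = 24.5153
d((24, 5), (-13, -4)) = 38.0789
d((-18, 8), (9, 27)) = 33.0151
d((-18, 8), (15, 17)) = 34.2053
d((-18, 8), (-1, -7)) = 22.6716
d((-18, 8), (-7, -10)) = 21.095
d((-18, 8), (-1, 23)) = 22.6716
d((-18, 8), (19, -19)) = 45.8039
d((-18, 8), (-13, -4)) = 13.0
d((9, 27), (15, 17)) = 11.6619
d((9, 27), (-1, -7)) = 35.4401
d((9, 27), (-7, -10)) = 40.3113
d((9, 27), (-1, 23)) = 10.7703
d((9, 27), (19, -19)) = 47.0744
d((9, 27), (-13, -4)) = 38.0132
d((15, 17), (-1, -7)) = 28.8444
d((15, 17), (-7, -10)) = 34.8281
d((15, 17), (-1, 23)) = 17.088
d((15, 17), (19, -19)) = 36.2215
d((15, 17), (-13, -4)) = 35.0
d((-1, -7), (-7, -10)) = 6.7082 <-- minimum
d((-1, -7), (-1, 23)) = 30.0
d((-1, -7), (19, -19)) = 23.3238
d((-1, -7), (-13, -4)) = 12.3693
d((-7, -10), (-1, 23)) = 33.541
d((-7, -10), (19, -19)) = 27.5136
d((-7, -10), (-13, -4)) = 8.4853
d((-1, 23), (19, -19)) = 46.5188
d((-1, 23), (-13, -4)) = 29.5466
d((19, -19), (-13, -4)) = 35.3412

Closest pair: (-1, -7) and (-7, -10) with distance 6.7082

The closest pair is (-1, -7) and (-7, -10) with Euclidean distance 6.7082. For 10 points, brute-force pairwise comparison is shown above. For large n, the divide-and-conquer algorithm (sort by x, recurse on halves, check the dividing strip) achieves O(n log n).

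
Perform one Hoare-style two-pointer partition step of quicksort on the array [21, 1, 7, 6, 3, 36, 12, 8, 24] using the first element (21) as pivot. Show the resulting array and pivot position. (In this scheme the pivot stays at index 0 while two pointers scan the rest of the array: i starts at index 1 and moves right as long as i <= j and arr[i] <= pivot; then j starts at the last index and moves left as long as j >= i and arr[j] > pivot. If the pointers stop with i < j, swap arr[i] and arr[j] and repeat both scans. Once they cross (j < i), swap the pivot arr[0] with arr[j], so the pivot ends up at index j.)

Hoare-style two-pointer partition with pivot = 21:

Initial array: [21, 1, 7, 6, 3, 36, 12, 8, 24]

Pointers start at i = 1, j = 8.
i stops at index 5 (arr[5]=36 > 21), j stops at index 7 (arr[7]=8 <= 21): swap arr[5] and arr[7], array becomes [21, 1, 7, 6, 3, 8, 12, 36, 24]
i ends at 7, j ends at 6: the pointers have crossed (j < i), so scanning stops.

Swap pivot arr[0] with arr[6] to place pivot at position 6: [12, 1, 7, 6, 3, 8, 21, 36, 24]
Pivot position: 6

After partitioning with pivot 21, the array becomes [12, 1, 7, 6, 3, 8, 21, 36, 24]. The pivot is placed at index 6. All elements to the left of the pivot are <= 21, and all elements to the right are > 21.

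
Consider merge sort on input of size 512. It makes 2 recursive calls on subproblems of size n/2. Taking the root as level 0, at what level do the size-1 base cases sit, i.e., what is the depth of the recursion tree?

For divide and conquer with division factor 2:

Problem sizes at each level:
Level 0: 512
Level 1: 256
Level 2: 128
Level 3: 64
Level 4: 32
Level 5: 16
Level 6: 8
Level 7: 4
Level 8: 2
Level 9: 1

The root is level 0 and the size-1 base case is level 9 (the tree spans levels 0 through 9, i.e. 10 levels counting the root), so the depth is the number of divisions: log_2(512) = 9

The recursion tree depth is log_2(512) = 9. At each level, the problem size is divided by 2, so it takes 9 divisions to reduce to a base case of size 1. The algorithm makes 2 recursive calls at each level.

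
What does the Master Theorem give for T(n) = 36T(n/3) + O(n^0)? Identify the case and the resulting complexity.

Master Theorem for T(n) = 36T(n/3) + O(n^0):

a = 36, b = 3, c = 0
log_b(a) = log_3(36) = 3.2619

Case 1: c = 0 < log_3(36) = 3.2619
T(n) = O(n^(log_3 36))

For T(n) = 36T(n/3) + O(n^0): log_3(36) = 3.2619. This is Case 1 of the Master Theorem (c < log_b(a), work dominated by leaves), giving O(n^(log_3 36)).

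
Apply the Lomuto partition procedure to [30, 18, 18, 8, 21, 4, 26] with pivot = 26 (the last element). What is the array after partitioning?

Lomuto partition with pivot = 26:

Initial array: [30, 18, 18, 8, 21, 4, 26]

arr[0]=30 > 26: no swap
arr[1]=18 <= 26: swap with position 0, array becomes [18, 30, 18, 8, 21, 4, 26]
arr[2]=18 <= 26: swap with position 1, array becomes [18, 18, 30, 8, 21, 4, 26]
arr[3]=8 <= 26: swap with position 2, array becomes [18, 18, 8, 30, 21, 4, 26]
arr[4]=21 <= 26: swap with position 3, array becomes [18, 18, 8, 21, 30, 4, 26]
arr[5]=4 <= 26: swap with position 4, array becomes [18, 18, 8, 21, 4, 30, 26]

Place pivot at position 5: [18, 18, 8, 21, 4, 26, 30]
Pivot position: 5

After partitioning with pivot 26, the array becomes [18, 18, 8, 21, 4, 26, 30]. The pivot is placed at index 5. All elements to the left of the pivot are <= 26, and all elements to the right are > 26.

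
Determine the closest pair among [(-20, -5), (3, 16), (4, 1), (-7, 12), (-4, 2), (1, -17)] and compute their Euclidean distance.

Computing all pairwise distances among 6 points:

d((-20, -5), (3, 16)) = 31.1448
d((-20, -5), (4, 1)) = 24.7386
d((-20, -5), (-7, 12)) = 21.4009
d((-20, -5), (-4, 2)) = 17.4642
d((-20, -5), (1, -17)) = 24.1868
d((3, 16), (4, 1)) = 15.0333
d((3, 16), (-7, 12)) = 10.7703
d((3, 16), (-4, 2)) = 15.6525
d((3, 16), (1, -17)) = 33.0606
d((4, 1), (-7, 12)) = 15.5563
d((4, 1), (-4, 2)) = 8.0623 <-- minimum
d((4, 1), (1, -17)) = 18.2483
d((-7, 12), (-4, 2)) = 10.4403
d((-7, 12), (1, -17)) = 30.0832
d((-4, 2), (1, -17)) = 19.6469

Closest pair: (4, 1) and (-4, 2) with distance 8.0623

The closest pair is (4, 1) and (-4, 2) with Euclidean distance 8.0623. For 6 points, brute-force pairwise comparison is shown above. For large n, the divide-and-conquer algorithm (sort by x, recurse on halves, check the dividing strip) achieves O(n log n).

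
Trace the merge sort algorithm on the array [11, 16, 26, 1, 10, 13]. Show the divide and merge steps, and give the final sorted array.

Merge sort trace:

Split: [11, 16, 26, 1, 10, 13] -> [11, 16, 26] and [1, 10, 13]
  Split: [11, 16, 26] -> [11] and [16, 26]
    Split: [16, 26] -> [16] and [26]
    Merge: [16] + [26] -> [16, 26]
  Merge: [11] + [16, 26] -> [11, 16, 26]
  Split: [1, 10, 13] -> [1] and [10, 13]
    Split: [10, 13] -> [10] and [13]
    Merge: [10] + [13] -> [10, 13]
  Merge: [1] + [10, 13] -> [1, 10, 13]
Merge: [11, 16, 26] + [1, 10, 13] -> [1, 10, 11, 13, 16, 26]

Final sorted array: [1, 10, 11, 13, 16, 26]

The merge sort proceeds by recursively splitting the array and merging sorted halves.
After all merges, the sorted array is [1, 10, 11, 13, 16, 26].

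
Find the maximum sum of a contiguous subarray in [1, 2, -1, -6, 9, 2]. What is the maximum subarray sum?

Using Kadane's algorithm on [1, 2, -1, -6, 9, 2]:

Scanning through the array:
Position 1 (value 2): max_ending_here = 3, max_so_far = 3
Position 2 (value -1): max_ending_here = 2, max_so_far = 3
Position 3 (value -6): max_ending_here = -4, max_so_far = 3
Position 4 (value 9): max_ending_here = 9, max_so_far = 9
Position 5 (value 2): max_ending_here = 11, max_so_far = 11

Maximum subarray: [9, 2]
Maximum sum: 11

The maximum subarray is [9, 2] with sum 11. This subarray runs from index 4 to index 5.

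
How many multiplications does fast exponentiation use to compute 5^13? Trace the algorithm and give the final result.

Computing 5^13 by squaring (build up from 5^1; each line after the first costs one multiplication):

5^1 = 5
5^2 = (5^1)^2 = 5^2 = 25
5^3 = 5 * 5^2 = 5 * 25 = 125
5^6 = (5^3)^2 = 125^2 = 15625
5^12 = (5^6)^2 = 15625^2 = 244140625
5^13 = 5 * 5^12 = 5 * 244140625 = 1220703125

Result: 1220703125
Multiplications needed: 5 (5 lines after 5^1)

5^13 = 1220703125. Using exponentiation by squaring, this requires 5 multiplications. The key idea: if the exponent is even, square the half-power; if odd, multiply by the base once.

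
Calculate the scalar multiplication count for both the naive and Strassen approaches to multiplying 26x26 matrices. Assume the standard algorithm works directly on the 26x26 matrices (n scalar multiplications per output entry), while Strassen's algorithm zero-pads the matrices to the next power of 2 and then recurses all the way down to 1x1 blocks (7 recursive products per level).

Matrix multiplication for 26x26 matrices:

Strassen's algorithm requires power-of-2 dimensions. Pad 26x26 to 32x32 (next power of 2).

Standard algorithm: 26^3 = 17576 multiplications
Strassen's algorithm: 7^(log2(32)) = 7^5 = 16807 multiplications
Savings: 17576 - 16807 = 769 multiplications

Standard: 17576 multiplications (26^3). Strassen: 16807 multiplications (7^5, after padding to 32x32). Strassen reduces 8 recursive multiplications to 7 at each level.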